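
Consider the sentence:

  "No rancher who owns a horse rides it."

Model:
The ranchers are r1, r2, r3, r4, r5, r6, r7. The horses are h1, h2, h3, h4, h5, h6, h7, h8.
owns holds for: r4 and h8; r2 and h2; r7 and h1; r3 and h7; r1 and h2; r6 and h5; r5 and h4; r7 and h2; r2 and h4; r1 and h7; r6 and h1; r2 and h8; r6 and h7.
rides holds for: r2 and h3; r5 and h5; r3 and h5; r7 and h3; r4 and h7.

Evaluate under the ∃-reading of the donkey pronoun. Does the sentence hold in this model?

True

"it" takes "a horse" as antecedent — a donkey pronoun bound across the clause boundary.
Truth condition: for no (r,h) with owns(r,h) does rides(r,h) hold.
Restrictor pairs — does the scope hold? (r1,h2):fails  (r1,h7):fails  (r2,h2):fails  (r2,h4):fails  (r2,h8):fails  (r3,h7):fails  (r4,h8):fails  (r5,h4):fails  (r6,h1):fails  (r6,h5):fails  (r6,h7):fails  (r7,h1):fails  (r7,h2):fails
Scope holds for no restrictor pair, so the sentence is true.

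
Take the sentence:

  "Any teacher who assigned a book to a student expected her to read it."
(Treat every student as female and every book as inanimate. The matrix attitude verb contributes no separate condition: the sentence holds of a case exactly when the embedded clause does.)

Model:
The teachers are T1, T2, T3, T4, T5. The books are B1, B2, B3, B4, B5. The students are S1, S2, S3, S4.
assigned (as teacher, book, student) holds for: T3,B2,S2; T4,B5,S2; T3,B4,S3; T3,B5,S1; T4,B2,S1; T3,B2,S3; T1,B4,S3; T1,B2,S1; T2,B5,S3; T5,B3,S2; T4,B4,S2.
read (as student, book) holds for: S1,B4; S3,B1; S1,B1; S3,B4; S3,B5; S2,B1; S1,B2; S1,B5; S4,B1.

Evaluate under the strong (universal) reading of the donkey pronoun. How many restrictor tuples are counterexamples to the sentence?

5

"her" takes "a student" as antecedent and "it" takes "a book"; both are donkey pronouns co-varying with the restrictor.
Strong reading: for every (t,b,s) with assigned(t,b,s), read(s,b).
Restrictor triples: (T1,B2,S1)→read(S1,B2) ✓  (T1,B4,S3)→read(S3,B4) ✓  (T2,B5,S3)→read(S3,B5) ✓  (T3,B2,S2)→read(S2,B2) ✗  (T3,B2,S3)→read(S3,B2) ✗  (T3,B4,S3)→read(S3,B4) ✓  (T3,B5,S1)→read(S1,B5) ✓  (T4,B2,S1)→read(S1,B2) ✓  (T4,B4,S2)→read(S2,B4) ✗  (T4,B5,S2)→read(S2,B5) ✗  (T5,B3,S2)→read(S2,B3) ✗
Counterexamples (restrictor triples failing the scope): 5.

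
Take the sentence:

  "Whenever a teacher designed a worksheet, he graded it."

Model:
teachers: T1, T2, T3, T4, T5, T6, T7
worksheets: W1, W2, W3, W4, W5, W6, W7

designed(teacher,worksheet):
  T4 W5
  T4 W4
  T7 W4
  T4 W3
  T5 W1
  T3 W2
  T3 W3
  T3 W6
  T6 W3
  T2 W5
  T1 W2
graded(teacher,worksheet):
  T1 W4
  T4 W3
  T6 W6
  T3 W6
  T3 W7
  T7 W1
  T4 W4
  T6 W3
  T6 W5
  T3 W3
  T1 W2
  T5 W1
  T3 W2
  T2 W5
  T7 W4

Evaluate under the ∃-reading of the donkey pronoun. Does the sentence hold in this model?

"it" takes "a worksheet" as antecedent — a donkey pronoun bound across the clause boundary.
Weak reading: every teacher t with some designed-worksheet has at least one designed-worksheet w such that graded(t,w).
Per teacher: T1:✓  T2:✓  T3:✓  T4:✓  T5:✓  T6:✓  T7:✓
Every teacher in the restrictor has a witness.

True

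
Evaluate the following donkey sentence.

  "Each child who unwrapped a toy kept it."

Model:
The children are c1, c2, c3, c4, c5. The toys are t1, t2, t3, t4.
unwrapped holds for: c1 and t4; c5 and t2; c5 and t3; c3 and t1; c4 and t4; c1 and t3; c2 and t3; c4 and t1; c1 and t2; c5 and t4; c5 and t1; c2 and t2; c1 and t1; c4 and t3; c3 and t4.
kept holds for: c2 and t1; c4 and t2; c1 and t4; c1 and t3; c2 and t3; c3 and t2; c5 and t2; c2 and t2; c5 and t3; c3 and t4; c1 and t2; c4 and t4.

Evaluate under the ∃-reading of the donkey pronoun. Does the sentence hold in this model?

True

"it" takes "a toy" as antecedent — a donkey pronoun bound across the clause boundary.
Weak reading: every child c with some unwrapped-toy has at least one unwrapped-toy t such that kept(c,t).
Per child: c1:✓  c2:✓  c3:✓  c4:✓  c5:✓
Every child in the restrictor has a witness.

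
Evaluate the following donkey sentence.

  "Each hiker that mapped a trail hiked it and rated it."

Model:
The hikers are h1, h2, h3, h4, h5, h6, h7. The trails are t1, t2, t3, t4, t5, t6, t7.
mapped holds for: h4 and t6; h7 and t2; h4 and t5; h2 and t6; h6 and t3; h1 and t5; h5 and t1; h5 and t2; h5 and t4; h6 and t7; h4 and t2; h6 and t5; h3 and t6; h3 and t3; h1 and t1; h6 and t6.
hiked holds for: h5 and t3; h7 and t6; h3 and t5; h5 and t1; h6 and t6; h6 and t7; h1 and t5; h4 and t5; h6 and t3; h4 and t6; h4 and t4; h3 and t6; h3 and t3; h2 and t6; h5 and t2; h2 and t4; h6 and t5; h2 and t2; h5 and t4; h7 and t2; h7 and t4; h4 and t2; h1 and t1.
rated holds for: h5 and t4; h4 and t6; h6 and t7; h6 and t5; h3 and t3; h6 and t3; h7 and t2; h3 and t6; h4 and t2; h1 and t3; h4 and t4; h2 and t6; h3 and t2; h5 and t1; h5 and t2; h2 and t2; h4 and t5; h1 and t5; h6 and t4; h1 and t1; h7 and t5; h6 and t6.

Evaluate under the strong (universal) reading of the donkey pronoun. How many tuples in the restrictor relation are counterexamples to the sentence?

"it" takes "a trail" as antecedent — a donkey pronoun bound across the clause boundary.
Strong reading: for every (h,t) with mapped(h,t), hiked(h,t) ∧ rated(h,t).
Restrictor pairs: (h1,t1) ✓  (h1,t5) ✓  (h2,t6) ✓  (h3,t3) ✓  (h3,t6) ✓  (h4,t2) ✓  (h4,t5) ✓  (h4,t6) ✓  (h5,t1) ✓  (h5,t2) ✓  (h5,t4) ✓  (h6,t3) ✓  (h6,t5) ✓  (h6,t6) ✓  (h6,t7) ✓  (h7,t2) ✓
Counterexamples (restrictor pairs failing the scope): 0.

0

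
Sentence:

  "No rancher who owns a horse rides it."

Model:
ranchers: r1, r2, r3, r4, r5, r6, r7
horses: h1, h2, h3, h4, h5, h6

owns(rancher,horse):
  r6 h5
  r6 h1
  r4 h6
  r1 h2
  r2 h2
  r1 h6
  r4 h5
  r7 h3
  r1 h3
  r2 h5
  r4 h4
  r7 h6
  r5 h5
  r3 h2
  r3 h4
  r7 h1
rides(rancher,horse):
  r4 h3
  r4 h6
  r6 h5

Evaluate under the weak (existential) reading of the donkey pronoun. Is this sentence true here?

False

"it" takes "a horse" as antecedent — a donkey pronoun bound across the clause boundary.
Truth condition: for no (r,h) with owns(r,h) does rides(r,h) hold.
Restrictor pairs — does the scope hold? (r1,h2):fails  (r1,h3):fails  (r1,h6):fails  (r2,h2):fails  (r2,h5):fails  (r3,h2):fails  (r3,h4):fails  (r4,h4):fails  (r4,h5):fails  (r4,h6):holds  (r5,h5):fails  (r6,h1):fails  (r6,h5):holds  (r7,h1):fails  (r7,h3):fails  (r7,h6):fails
Scope holds for 2 pair(s), so the sentence is false.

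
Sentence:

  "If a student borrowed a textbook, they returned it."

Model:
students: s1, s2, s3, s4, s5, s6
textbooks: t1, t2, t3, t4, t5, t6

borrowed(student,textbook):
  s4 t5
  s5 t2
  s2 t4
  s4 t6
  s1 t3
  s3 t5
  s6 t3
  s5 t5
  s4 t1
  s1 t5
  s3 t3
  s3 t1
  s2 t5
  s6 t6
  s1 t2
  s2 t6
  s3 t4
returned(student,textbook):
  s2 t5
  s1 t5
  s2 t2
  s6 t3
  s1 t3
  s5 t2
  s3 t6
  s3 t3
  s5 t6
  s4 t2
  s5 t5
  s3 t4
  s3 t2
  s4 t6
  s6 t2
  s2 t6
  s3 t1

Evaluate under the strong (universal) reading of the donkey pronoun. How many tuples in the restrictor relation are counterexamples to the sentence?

6

"it" takes "a textbook" as antecedent — a donkey pronoun bound across the clause boundary.
Strong reading: for every (s,t) with borrowed(s,t), returned(s,t).
Restrictor pairs: (s1,t2) ✗  (s1,t3) ✓  (s1,t5) ✓  (s2,t4) ✗  (s2,t5) ✓  (s2,t6) ✓  (s3,t1) ✓  (s3,t3) ✓  (s3,t4) ✓  (s3,t5) ✗  (s4,t1) ✗  (s4,t5) ✗  (s4,t6) ✓  (s5,t2) ✓  (s5,t5) ✓  (s6,t3) ✓  (s6,t6) ✗
Counterexamples (restrictor pairs failing the scope): 6.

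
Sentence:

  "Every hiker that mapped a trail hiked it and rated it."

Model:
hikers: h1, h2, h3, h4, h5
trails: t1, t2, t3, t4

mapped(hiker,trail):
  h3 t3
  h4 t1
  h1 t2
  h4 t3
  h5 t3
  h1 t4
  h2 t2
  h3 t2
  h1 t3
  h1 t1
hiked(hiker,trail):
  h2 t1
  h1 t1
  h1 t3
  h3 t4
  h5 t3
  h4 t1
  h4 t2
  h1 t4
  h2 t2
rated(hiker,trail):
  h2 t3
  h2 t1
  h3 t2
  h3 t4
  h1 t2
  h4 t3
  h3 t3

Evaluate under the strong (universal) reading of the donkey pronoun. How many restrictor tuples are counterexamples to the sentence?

10

"it" takes "a trail" as antecedent — a donkey pronoun bound across the clause boundary.
Strong reading: for every (h,t) with mapped(h,t), hiked(h,t) ∧ rated(h,t).
Restrictor pairs: (h1,t1) ✗  (h1,t2) ✗  (h1,t3) ✗  (h1,t4) ✗  (h2,t2) ✗  (h3,t2) ✗  (h3,t3) ✗  (h4,t1) ✗  (h4,t3) ✗  (h5,t3) ✗
Counterexamples (restrictor pairs failing the scope): 10.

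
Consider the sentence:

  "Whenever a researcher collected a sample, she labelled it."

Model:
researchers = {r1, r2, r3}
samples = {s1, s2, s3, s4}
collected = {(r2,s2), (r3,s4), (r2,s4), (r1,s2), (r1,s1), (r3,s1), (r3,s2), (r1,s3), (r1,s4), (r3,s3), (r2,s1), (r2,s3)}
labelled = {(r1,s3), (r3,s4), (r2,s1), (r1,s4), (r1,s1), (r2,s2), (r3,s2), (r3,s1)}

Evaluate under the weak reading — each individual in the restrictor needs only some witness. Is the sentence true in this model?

True

"it" takes "a sample" as antecedent — a donkey pronoun bound across the clause boundary.
Weak reading: every researcher r with some collected-sample has at least one collected-sample s such that labelled(r,s).
Per researcher: r1:✓  r2:✓  r3:✓
Every researcher in the restrictor has a witness.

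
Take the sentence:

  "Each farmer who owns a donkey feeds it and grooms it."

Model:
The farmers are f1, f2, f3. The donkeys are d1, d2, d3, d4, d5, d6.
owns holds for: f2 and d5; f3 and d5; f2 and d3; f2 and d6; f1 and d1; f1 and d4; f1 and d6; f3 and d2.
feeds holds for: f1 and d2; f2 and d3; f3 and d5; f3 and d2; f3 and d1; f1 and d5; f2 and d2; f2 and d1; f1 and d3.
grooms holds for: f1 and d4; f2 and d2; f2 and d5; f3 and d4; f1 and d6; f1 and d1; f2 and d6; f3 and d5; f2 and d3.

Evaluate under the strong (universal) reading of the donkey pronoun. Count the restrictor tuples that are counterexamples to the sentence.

6

"it" takes "a donkey" as antecedent — a donkey pronoun bound across the clause boundary.
Strong reading: for every (f,d) with owns(f,d), feeds(f,d) ∧ grooms(f,d).
Restrictor pairs: (f1,d1) ✗  (f1,d4) ✗  (f1,d6) ✗  (f2,d3) ✓  (f2,d5) ✗  (f2,d6) ✗  (f3,d2) ✗  (f3,d5) ✓
Counterexamples (restrictor pairs failing the scope): 6.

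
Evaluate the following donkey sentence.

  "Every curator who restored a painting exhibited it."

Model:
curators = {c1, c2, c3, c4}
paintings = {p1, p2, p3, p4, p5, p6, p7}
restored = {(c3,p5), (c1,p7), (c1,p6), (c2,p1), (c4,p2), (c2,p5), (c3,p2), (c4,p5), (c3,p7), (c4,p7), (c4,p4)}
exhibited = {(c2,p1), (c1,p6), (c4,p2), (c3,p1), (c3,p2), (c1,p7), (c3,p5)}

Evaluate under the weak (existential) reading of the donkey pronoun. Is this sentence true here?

"it" takes "a painting" as antecedent — a donkey pronoun bound across the clause boundary.
Weak reading: every curator c with some restored-painting has at least one restored-painting p such that exhibited(c,p).
Per curator: c1:✓  c2:✓  c3:✓  c4:✓
Every curator in the restrictor has a witness.

True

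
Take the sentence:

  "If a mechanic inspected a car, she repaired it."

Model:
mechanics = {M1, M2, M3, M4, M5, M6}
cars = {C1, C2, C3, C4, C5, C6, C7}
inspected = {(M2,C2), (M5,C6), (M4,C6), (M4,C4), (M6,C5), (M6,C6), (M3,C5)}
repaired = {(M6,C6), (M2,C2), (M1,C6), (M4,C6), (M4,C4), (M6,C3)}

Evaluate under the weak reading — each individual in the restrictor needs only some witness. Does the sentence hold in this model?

False

"it" takes "a car" as antecedent — a donkey pronoun bound across the clause boundary.
Weak reading: every mechanic m with some inspected-car has at least one inspected-car c such that repaired(m,c).
Per mechanic: M2:✓  M3:✗  M4:✓  M5:✗  M6:✓
M3 has no witness among its inspected-cars.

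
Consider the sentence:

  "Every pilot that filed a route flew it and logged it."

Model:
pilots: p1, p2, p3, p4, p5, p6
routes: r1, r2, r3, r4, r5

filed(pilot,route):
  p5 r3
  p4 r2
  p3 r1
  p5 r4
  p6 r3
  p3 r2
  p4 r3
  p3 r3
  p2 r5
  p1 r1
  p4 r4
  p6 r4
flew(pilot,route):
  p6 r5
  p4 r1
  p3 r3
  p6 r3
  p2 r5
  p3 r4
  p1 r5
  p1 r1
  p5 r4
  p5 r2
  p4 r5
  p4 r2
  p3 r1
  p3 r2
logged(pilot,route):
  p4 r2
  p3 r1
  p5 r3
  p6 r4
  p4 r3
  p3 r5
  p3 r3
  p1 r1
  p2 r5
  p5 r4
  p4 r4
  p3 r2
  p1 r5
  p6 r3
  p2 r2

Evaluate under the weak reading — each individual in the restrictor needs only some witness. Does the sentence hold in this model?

True

"it" takes "a route" as antecedent — a donkey pronoun bound across the clause boundary.
Weak reading: every pilot p with some filed-route has at least one filed-route r such that flew(p,r) ∧ logged(p,r).
Per pilot: p1:✓  p2:✓  p3:✓  p4:✓  p5:✓  p6:✓
Every pilot in the restrictor has a witness.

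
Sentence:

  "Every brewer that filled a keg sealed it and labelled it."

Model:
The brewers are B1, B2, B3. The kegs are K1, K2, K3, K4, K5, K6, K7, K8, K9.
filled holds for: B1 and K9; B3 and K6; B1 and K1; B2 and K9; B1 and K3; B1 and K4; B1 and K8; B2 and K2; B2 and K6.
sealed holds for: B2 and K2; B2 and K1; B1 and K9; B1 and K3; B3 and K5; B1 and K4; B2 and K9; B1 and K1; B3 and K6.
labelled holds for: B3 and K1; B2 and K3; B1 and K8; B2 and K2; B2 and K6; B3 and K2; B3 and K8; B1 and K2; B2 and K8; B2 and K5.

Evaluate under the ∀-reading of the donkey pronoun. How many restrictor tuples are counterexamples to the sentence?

"it" takes "a keg" as antecedent — a donkey pronoun bound across the clause boundary.
Strong reading: for every (b,k) with filled(b,k), sealed(b,k) ∧ labelled(b,k).
Restrictor pairs: (B1,K1) ✗  (B1,K3) ✗  (B1,K4) ✗  (B1,K8) ✗  (B1,K9) ✗  (B2,K2) ✓  (B2,K6) ✗  (B2,K9) ✗  (B3,K6) ✗
Counterexamples (restrictor pairs failing the scope): 8.

8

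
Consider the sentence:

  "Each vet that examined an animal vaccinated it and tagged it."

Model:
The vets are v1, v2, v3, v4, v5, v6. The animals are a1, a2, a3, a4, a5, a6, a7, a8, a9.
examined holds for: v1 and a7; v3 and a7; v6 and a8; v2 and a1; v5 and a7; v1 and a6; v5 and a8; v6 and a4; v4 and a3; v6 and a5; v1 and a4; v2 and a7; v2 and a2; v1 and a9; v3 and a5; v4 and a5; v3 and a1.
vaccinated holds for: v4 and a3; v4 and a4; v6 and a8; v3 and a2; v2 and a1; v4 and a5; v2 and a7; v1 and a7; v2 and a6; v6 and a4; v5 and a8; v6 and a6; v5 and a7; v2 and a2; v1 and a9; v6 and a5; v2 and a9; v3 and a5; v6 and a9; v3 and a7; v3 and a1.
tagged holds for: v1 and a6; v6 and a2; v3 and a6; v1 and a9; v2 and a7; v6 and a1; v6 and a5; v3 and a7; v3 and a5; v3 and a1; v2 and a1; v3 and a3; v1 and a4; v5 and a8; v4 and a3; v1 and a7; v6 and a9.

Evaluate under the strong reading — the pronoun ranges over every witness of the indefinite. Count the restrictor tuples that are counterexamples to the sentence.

7

"it" takes "an animal" as antecedent — a donkey pronoun bound across the clause boundary.
Strong reading: for every (v,a) with examined(v,a), vaccinated(v,a) ∧ tagged(v,a).
Restrictor pairs: (v1,a4) ✗  (v1,a6) ✗  (v1,a7) ✓  (v1,a9) ✓  (v2,a1) ✓  (v2,a2) ✗  (v2,a7) ✓  (v3,a1) ✓  (v3,a5) ✓  (v3,a7) ✓  (v4,a3) ✓  (v4,a5) ✗  (v5,a7) ✗  (v5,a8) ✓  (v6,a4) ✗  (v6,a5) ✓  (v6,a8) ✗
Counterexamples (restrictor pairs failing the scope): 7.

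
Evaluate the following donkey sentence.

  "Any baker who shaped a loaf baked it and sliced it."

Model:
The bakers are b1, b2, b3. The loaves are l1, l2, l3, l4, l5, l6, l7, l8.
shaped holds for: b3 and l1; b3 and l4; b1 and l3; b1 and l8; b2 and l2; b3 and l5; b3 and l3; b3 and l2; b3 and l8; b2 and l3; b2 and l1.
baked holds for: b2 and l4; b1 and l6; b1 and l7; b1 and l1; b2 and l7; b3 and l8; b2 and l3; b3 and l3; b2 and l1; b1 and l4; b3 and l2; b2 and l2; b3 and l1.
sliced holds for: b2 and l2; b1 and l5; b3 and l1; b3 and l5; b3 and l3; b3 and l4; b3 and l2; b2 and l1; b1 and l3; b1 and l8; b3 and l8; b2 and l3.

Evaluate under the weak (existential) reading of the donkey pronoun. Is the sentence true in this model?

False

"it" takes "a loaf" as antecedent — a donkey pronoun bound across the clause boundary.
Weak reading: every baker b with some shaped-loaf has at least one shaped-loaf l such that baked(b,l) ∧ sliced(b,l).
Per baker: b1:✗  b2:✓  b3:✓
b1 has no witness among its shaped-loaves.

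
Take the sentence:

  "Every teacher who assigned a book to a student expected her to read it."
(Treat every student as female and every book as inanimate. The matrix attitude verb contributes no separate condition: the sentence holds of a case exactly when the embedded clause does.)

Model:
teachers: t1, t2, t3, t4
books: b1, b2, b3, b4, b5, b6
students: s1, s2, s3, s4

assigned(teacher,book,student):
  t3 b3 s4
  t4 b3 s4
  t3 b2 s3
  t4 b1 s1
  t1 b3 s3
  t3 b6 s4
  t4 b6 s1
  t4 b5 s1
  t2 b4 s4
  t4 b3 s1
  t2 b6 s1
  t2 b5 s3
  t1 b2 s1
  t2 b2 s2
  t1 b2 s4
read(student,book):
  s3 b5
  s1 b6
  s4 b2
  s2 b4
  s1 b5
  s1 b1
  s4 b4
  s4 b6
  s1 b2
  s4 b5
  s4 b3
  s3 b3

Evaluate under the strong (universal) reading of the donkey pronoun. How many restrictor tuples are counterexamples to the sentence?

"her" takes "a student" as antecedent and "it" takes "a book"; both are donkey pronouns co-varying with the restrictor.
Strong reading: for every (t,b,s) with assigned(t,b,s), read(s,b).
Restrictor triples: (t1,b2,s1)→read(s1,b2) ✓  (t1,b2,s4)→read(s4,b2) ✓  (t1,b3,s3)→read(s3,b3) ✓  (t2,b2,s2)→read(s2,b2) ✗  (t2,b4,s4)→read(s4,b4) ✓  (t2,b5,s3)→read(s3,b5) ✓  (t2,b6,s1)→read(s1,b6) ✓  (t3,b2,s3)→read(s3,b2) ✗  (t3,b3,s4)→read(s4,b3) ✓  (t3,b6,s4)→read(s4,b6) ✓  (t4,b1,s1)→read(s1,b1) ✓  (t4,b3,s1)→read(s1,b3) ✗  (t4,b3,s4)→read(s4,b3) ✓  (t4,b5,s1)→read(s1,b5) ✓  (t4,b6,s1)→read(s1,b6) ✓
Counterexamples (restrictor triples failing the scope): 3.

3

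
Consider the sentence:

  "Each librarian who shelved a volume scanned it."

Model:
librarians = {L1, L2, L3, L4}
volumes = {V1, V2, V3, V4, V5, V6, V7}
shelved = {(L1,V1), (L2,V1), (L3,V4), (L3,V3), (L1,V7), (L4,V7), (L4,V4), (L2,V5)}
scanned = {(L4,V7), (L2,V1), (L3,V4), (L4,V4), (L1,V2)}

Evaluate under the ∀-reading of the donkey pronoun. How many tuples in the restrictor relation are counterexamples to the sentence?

4

"it" takes "a volume" as antecedent — a donkey pronoun bound across the clause boundary.
Strong reading: for every (l,v) with shelved(l,v), scanned(l,v).
Restrictor pairs: (L1,V1) ✗  (L1,V7) ✗  (L2,V1) ✓  (L2,V5) ✗  (L3,V3) ✗  (L3,V4) ✓  (L4,V4) ✓  (L4,V7) ✓
Counterexamples (restrictor pairs failing the scope): 4.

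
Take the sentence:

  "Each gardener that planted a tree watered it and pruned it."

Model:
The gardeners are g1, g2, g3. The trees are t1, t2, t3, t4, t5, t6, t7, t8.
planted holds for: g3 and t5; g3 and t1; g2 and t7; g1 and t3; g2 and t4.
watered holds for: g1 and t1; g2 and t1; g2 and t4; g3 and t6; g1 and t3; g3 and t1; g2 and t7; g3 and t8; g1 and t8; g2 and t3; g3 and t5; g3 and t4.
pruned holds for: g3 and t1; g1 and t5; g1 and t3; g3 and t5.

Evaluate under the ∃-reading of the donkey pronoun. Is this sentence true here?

"it" takes "a tree" as antecedent — a donkey pronoun bound across the clause boundary.
Weak reading: every gardener g with some planted-tree has at least one planted-tree t such that watered(g,t) ∧ pruned(g,t).
Per gardener: g1:✓  g2:✗  g3:✓
g2 has no witness among its planted-trees.

False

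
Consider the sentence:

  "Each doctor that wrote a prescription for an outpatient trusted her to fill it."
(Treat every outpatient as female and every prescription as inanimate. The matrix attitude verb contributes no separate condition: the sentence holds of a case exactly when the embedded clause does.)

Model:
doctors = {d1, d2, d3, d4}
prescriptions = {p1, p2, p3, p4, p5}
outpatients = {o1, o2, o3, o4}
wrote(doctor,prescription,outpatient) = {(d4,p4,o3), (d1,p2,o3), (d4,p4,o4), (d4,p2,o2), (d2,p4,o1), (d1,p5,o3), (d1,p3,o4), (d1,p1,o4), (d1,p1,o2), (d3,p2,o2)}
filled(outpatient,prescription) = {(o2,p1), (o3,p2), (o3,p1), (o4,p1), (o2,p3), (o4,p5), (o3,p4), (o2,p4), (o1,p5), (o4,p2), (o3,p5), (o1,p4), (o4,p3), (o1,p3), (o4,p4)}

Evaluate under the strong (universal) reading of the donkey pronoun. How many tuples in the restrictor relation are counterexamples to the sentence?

"her" takes "an outpatient" as antecedent and "it" takes "a prescription"; both are donkey pronouns co-varying with the restrictor.
Strong reading: for every (d,p,o) with wrote(d,p,o), filled(o,p).
Restrictor triples: (d1,p1,o2)→filled(o2,p1) ✓  (d1,p1,o4)→filled(o4,p1) ✓  (d1,p2,o3)→filled(o3,p2) ✓  (d1,p3,o4)→filled(o4,p3) ✓  (d1,p5,o3)→filled(o3,p5) ✓  (d2,p4,o1)→filled(o1,p4) ✓  (d3,p2,o2)→filled(o2,p2) ✗  (d4,p2,o2)→filled(o2,p2) ✗  (d4,p4,o3)→filled(o3,p4) ✓  (d4,p4,o4)→filled(o4,p4) ✓
Counterexamples (restrictor triples failing the scope): 2.

2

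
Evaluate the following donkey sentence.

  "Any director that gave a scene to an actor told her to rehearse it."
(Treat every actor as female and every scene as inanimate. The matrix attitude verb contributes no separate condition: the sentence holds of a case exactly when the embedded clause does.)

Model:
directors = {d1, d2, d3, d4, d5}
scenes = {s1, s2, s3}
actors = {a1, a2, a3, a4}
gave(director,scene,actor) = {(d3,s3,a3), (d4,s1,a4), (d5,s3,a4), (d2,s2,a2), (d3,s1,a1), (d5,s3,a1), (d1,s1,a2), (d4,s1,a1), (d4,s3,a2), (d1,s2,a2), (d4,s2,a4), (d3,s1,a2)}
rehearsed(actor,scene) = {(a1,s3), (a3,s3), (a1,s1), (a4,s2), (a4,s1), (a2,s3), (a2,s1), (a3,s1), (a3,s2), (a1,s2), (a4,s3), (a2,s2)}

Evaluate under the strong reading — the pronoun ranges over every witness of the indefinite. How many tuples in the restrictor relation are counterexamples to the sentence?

0

"her" takes "an actor" as antecedent and "it" takes "a scene"; both are donkey pronouns co-varying with the restrictor.
Strong reading: for every (d,s,a) with gave(d,s,a), rehearsed(a,s).
Restrictor triples: (d1,s1,a2)→rehearsed(a2,s1) ✓  (d1,s2,a2)→rehearsed(a2,s2) ✓  (d2,s2,a2)→rehearsed(a2,s2) ✓  (d3,s1,a1)→rehearsed(a1,s1) ✓  (d3,s1,a2)→rehearsed(a2,s1) ✓  (d3,s3,a3)→rehearsed(a3,s3) ✓  (d4,s1,a1)→rehearsed(a1,s1) ✓  (d4,s1,a4)→rehearsed(a4,s1) ✓  (d4,s2,a4)→rehearsed(a4,s2) ✓  (d4,s3,a2)→rehearsed(a2,s3) ✓  (d5,s3,a1)→rehearsed(a1,s3) ✓  (d5,s3,a4)→rehearsed(a4,s3) ✓
Counterexamples (restrictor triples failing the scope): 0.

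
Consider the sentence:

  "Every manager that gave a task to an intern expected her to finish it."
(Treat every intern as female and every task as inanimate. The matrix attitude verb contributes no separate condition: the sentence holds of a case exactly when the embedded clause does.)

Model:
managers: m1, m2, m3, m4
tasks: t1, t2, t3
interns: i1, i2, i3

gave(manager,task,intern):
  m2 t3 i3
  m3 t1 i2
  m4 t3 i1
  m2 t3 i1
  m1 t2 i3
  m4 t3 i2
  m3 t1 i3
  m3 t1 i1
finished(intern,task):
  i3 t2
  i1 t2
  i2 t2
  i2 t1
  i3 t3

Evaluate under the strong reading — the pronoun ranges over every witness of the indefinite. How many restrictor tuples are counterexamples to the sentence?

"her" takes "an intern" as antecedent and "it" takes "a task"; both are donkey pronouns co-varying with the restrictor.
Strong reading: for every (m,t,i) with gave(m,t,i), finished(i,t).
Restrictor triples: (m1,t2,i3)→finished(i3,t2) ✓  (m2,t3,i1)→finished(i1,t3) ✗  (m2,t3,i3)→finished(i3,t3) ✓  (m3,t1,i1)→finished(i1,t1) ✗  (m3,t1,i2)→finished(i2,t1) ✓  (m3,t1,i3)→finished(i3,t1) ✗  (m4,t3,i1)→finished(i1,t3) ✗  (m4,t3,i2)→finished(i2,t3) ✗
Counterexamples (restrictor triples failing the scope): 5.

5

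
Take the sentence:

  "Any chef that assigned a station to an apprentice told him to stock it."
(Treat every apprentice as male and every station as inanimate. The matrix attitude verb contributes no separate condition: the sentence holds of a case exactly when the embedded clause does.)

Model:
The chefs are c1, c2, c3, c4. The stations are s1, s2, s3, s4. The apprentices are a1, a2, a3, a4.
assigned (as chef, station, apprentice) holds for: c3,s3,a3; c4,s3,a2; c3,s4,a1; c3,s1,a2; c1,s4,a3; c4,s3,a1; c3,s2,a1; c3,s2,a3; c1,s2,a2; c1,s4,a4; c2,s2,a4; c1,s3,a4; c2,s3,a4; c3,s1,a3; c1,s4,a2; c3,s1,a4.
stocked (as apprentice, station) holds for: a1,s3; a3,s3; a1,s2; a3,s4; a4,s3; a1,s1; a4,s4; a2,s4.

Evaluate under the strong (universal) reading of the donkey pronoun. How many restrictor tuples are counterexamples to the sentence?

8

"him" takes "an apprentice" as antecedent and "it" takes "a station"; both are donkey pronouns co-varying with the restrictor.
Strong reading: for every (c,s,a) with assigned(c,s,a), stocked(a,s).
Restrictor triples: (c1,s2,a2)→stocked(a2,s2) ✗  (c1,s3,a4)→stocked(a4,s3) ✓  (c1,s4,a2)→stocked(a2,s4) ✓  (c1,s4,a3)→stocked(a3,s4) ✓  (c1,s4,a4)→stocked(a4,s4) ✓  (c2,s2,a4)→stocked(a4,s2) ✗  (c2,s3,a4)→stocked(a4,s3) ✓  (c3,s1,a2)→stocked(a2,s1) ✗  (c3,s1,a3)→stocked(a3,s1) ✗  (c3,s1,a4)→stocked(a4,s1) ✗  (c3,s2,a1)→stocked(a1,s2) ✓  (c3,s2,a3)→stocked(a3,s2) ✗  (c3,s3,a3)→stocked(a3,s3) ✓  (c3,s4,a1)→stocked(a1,s4) ✗  (c4,s3,a1)→stocked(a1,s3) ✓  (c4,s3,a2)→stocked(a2,s3) ✗
Counterexamples (restrictor triples failing the scope): 8.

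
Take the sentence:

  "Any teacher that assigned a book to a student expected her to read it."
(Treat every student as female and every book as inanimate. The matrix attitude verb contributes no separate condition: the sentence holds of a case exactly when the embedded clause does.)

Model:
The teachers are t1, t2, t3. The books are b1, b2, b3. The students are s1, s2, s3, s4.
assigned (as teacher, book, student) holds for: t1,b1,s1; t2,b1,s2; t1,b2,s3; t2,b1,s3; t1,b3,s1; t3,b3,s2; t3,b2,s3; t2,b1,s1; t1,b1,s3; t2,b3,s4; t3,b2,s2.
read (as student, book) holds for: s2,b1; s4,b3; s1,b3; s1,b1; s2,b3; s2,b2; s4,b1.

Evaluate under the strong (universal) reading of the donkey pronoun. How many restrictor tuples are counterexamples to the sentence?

4

"her" takes "a student" as antecedent and "it" takes "a book"; both are donkey pronouns co-varying with the restrictor.
Strong reading: for every (t,b,s) with assigned(t,b,s), read(s,b).
Restrictor triples: (t1,b1,s1)→read(s1,b1) ✓  (t1,b1,s3)→read(s3,b1) ✗  (t1,b2,s3)→read(s3,b2) ✗  (t1,b3,s1)→read(s1,b3) ✓  (t2,b1,s1)→read(s1,b1) ✓  (t2,b1,s2)→read(s2,b1) ✓  (t2,b1,s3)→read(s3,b1) ✗  (t2,b3,s4)→read(s4,b3) ✓  (t3,b2,s2)→read(s2,b2) ✓  (t3,b2,s3)→read(s3,b2) ✗  (t3,b3,s2)→read(s2,b3) ✓
Counterexamples (restrictor triples failing the scope): 4.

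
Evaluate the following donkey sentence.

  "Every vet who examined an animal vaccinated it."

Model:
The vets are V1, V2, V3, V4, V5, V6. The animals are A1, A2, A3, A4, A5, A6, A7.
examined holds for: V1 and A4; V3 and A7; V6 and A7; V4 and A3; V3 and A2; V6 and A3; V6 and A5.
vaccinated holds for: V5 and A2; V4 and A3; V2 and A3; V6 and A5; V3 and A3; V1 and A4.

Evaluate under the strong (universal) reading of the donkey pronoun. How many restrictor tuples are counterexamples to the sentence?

"it" takes "an animal" as antecedent — a donkey pronoun bound across the clause boundary.
Strong reading: for every (v,a) with examined(v,a), vaccinated(v,a).
Restrictor pairs: (V1,A4) ✓  (V3,A2) ✗  (V3,A7) ✗  (V4,A3) ✓  (V6,A3) ✗  (V6,A5) ✓  (V6,A7) ✗
Counterexamples (restrictor pairs failing the scope): 4.

4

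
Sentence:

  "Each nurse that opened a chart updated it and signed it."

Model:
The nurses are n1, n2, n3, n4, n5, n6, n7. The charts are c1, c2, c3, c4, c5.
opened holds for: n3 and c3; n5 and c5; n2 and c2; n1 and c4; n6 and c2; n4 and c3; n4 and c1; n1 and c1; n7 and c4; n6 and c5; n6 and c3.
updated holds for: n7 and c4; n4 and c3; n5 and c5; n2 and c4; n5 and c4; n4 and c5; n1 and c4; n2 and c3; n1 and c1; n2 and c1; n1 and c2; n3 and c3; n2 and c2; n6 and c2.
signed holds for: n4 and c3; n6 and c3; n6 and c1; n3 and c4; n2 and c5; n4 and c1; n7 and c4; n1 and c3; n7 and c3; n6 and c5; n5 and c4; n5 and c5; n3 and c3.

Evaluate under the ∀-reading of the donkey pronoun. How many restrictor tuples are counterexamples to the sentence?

"it" takes "a chart" as antecedent — a donkey pronoun bound across the clause boundary.
Strong reading: for every (n,c) with opened(n,c), updated(n,c) ∧ signed(n,c).
Restrictor pairs: (n1,c1) ✗  (n1,c4) ✗  (n2,c2) ✗  (n3,c3) ✓  (n4,c1) ✗  (n4,c3) ✓  (n5,c5) ✓  (n6,c2) ✗  (n6,c3) ✗  (n6,c5) ✗  (n7,c4) ✓
Counterexamples (restrictor pairs failing the scope): 7.

7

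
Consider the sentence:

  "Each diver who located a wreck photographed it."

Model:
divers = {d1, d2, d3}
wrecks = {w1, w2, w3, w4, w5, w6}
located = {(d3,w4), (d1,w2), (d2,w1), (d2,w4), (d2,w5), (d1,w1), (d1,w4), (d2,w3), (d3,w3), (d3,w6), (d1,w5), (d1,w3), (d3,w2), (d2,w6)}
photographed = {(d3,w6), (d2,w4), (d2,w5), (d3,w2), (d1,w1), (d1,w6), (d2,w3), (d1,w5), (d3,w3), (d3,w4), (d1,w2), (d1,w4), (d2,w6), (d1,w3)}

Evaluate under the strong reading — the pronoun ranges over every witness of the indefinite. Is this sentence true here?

"it" takes "a wreck" as antecedent — a donkey pronoun bound across the clause boundary.
Strong reading: for every (d,w) with located(d,w), photographed(d,w).
Restrictor pairs: (d1,w1) ✓  (d1,w2) ✓  (d1,w3) ✓  (d1,w4) ✓  (d1,w5) ✓  (d2,w1) ✗  (d2,w3) ✓  (d2,w4) ✓  (d2,w5) ✓  (d2,w6) ✓  (d3,w2) ✓  (d3,w3) ✓  (d3,w4) ✓  (d3,w6) ✓
Counterexample: (d2,w1) is in located but fails the scope.

False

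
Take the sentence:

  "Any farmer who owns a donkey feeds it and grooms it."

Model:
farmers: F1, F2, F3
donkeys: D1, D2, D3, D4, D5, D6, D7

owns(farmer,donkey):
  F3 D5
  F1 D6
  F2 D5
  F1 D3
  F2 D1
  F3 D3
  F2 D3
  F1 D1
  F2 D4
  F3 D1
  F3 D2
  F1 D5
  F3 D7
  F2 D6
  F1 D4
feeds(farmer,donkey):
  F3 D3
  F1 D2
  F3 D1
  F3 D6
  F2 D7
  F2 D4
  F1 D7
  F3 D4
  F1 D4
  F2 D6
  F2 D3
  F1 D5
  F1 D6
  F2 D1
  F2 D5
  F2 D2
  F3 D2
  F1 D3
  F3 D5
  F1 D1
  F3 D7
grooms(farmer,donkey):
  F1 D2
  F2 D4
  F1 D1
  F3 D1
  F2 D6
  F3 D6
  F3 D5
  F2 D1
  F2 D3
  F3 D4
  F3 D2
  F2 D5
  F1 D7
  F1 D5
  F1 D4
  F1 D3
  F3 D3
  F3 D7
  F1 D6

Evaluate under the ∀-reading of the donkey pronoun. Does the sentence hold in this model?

"it" takes "a donkey" as antecedent — a donkey pronoun bound across the clause boundary.
Strong reading: for every (f,d) with owns(f,d), feeds(f,d) ∧ grooms(f,d).
Restrictor pairs: (F1,D1) ✓  (F1,D3) ✓  (F1,D4) ✓  (F1,D5) ✓  (F1,D6) ✓  (F2,D1) ✓  (F2,D3) ✓  (F2,D4) ✓  (F2,D5) ✓  (F2,D6) ✓  (F3,D1) ✓  (F3,D2) ✓  (F3,D3) ✓  (F3,D5) ✓  (F3,D7) ✓
Every restrictor pair satisfies the scope.

True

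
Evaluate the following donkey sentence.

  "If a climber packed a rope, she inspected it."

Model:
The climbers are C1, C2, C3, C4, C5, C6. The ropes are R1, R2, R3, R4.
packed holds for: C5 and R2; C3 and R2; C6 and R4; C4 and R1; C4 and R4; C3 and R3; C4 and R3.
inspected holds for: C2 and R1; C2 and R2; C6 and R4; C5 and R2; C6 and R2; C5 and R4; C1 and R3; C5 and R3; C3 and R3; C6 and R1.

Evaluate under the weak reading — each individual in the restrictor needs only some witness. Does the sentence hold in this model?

"it" takes "a rope" as antecedent — a donkey pronoun bound across the clause boundary.
Weak reading: every climber c with some packed-rope has at least one packed-rope r such that inspected(c,r).
Per climber: C3:✓  C4:✗  C5:✓  C6:✓
C4 has no witness among its packed-ropes.

False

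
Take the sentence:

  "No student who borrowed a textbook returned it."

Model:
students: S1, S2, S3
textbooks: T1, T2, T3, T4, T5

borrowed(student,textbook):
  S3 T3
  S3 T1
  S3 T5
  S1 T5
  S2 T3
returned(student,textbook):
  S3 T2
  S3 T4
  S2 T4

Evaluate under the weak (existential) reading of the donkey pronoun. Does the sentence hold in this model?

"it" takes "a textbook" as antecedent — a donkey pronoun bound across the clause boundary.
Truth condition: for no (s,t) with borrowed(s,t) does returned(s,t) hold.
Restrictor pairs — does the scope hold? (S1,T5):fails  (S2,T3):fails  (S3,T1):fails  (S3,T3):fails  (S3,T5):fails
Scope holds for no restrictor pair, so the sentence is true.

True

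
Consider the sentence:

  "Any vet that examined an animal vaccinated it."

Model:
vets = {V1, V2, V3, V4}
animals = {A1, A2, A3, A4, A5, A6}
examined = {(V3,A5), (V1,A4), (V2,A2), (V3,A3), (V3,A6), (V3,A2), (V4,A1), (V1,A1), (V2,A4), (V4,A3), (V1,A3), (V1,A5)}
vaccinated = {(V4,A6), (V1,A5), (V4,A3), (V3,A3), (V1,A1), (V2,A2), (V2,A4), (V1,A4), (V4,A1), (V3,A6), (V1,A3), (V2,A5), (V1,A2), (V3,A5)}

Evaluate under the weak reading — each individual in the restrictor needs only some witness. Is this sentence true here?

"it" takes "an animal" as antecedent — a donkey pronoun bound across the clause boundary.
Weak reading: every vet v with some examined-animal has at least one examined-animal a such that vaccinated(v,a).
Per vet: V1:✓  V2:✓  V3:✓  V4:✓
Every vet in the restrictor has a witness.

True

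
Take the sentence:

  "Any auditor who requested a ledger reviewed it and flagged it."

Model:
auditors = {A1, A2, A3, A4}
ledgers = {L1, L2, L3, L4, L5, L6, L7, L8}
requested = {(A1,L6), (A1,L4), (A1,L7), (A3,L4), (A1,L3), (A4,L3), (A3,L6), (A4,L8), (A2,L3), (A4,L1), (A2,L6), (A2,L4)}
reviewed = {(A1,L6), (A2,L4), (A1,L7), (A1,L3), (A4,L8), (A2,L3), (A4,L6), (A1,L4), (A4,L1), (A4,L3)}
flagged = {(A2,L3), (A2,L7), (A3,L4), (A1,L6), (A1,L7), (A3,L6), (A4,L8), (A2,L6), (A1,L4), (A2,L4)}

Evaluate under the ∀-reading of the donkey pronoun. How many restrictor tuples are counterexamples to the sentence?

"it" takes "a ledger" as antecedent — a donkey pronoun bound across the clause boundary.
Strong reading: for every (a,l) with requested(a,l), reviewed(a,l) ∧ flagged(a,l).
Restrictor pairs: (A1,L3) ✗  (A1,L4) ✓  (A1,L6) ✓  (A1,L7) ✓  (A2,L3) ✓  (A2,L4) ✓  (A2,L6) ✗  (A3,L4) ✗  (A3,L6) ✗  (A4,L1) ✗  (A4,L3) ✗  (A4,L8) ✓
Counterexamples (restrictor pairs failing the scope): 6.

6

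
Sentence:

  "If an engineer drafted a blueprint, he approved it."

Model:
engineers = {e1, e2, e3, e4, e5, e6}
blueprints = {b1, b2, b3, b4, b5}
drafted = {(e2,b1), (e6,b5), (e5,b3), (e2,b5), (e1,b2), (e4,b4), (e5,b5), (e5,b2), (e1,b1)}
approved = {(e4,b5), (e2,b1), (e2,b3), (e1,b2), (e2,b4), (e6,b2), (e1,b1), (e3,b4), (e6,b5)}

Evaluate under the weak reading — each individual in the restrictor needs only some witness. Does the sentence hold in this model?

False

"it" takes "a blueprint" as antecedent — a donkey pronoun bound across the clause boundary.
Weak reading: every engineer e with some drafted-blueprint has at least one drafted-blueprint b such that approved(e,b).
Per engineer: e1:✓  e2:✓  e4:✗  e5:✗  e6:✓
e4 has no witness among its drafted-blueprints.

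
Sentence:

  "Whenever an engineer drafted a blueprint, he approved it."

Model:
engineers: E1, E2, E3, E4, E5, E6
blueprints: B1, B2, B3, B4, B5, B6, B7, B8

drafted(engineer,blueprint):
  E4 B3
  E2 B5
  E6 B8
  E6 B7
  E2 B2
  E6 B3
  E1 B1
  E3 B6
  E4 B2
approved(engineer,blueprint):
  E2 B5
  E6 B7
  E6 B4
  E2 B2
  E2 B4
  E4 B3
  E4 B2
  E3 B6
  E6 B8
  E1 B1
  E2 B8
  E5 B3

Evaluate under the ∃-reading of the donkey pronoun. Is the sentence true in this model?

"it" takes "a blueprint" as antecedent — a donkey pronoun bound across the clause boundary.
Weak reading: every engineer e with some drafted-blueprint has at least one drafted-blueprint b such that approved(e,b).
Per engineer: E1:✓  E2:✓  E3:✓  E4:✓  E6:✓
Every engineer in the restrictor has a witness.

True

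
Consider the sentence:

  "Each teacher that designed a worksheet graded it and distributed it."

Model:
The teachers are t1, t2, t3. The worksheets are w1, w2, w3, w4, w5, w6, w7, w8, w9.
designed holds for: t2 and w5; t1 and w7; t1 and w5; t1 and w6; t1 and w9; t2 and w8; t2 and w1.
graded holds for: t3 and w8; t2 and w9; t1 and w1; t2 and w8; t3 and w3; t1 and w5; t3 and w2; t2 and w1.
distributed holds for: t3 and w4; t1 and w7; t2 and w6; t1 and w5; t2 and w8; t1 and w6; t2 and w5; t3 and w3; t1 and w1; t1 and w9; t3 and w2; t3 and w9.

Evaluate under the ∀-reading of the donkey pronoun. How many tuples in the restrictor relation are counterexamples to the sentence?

5

"it" takes "a worksheet" as antecedent — a donkey pronoun bound across the clause boundary.
Strong reading: for every (t,w) with designed(t,w), graded(t,w) ∧ distributed(t,w).
Restrictor pairs: (t1,w5) ✓  (t1,w6) ✗  (t1,w7) ✗  (t1,w9) ✗  (t2,w1) ✗  (t2,w5) ✗  (t2,w8) ✓
Counterexamples (restrictor pairs failing the scope): 5.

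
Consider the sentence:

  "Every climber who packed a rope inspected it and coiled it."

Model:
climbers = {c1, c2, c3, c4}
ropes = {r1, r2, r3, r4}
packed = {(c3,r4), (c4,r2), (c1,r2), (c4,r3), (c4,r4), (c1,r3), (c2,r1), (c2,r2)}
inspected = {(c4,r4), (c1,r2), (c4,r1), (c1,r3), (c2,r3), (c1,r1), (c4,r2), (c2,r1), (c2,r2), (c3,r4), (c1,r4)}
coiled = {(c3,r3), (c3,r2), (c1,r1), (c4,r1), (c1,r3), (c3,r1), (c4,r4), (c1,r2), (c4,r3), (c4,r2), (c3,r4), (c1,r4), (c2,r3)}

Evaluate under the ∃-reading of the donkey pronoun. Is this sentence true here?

"it" takes "a rope" as antecedent — a donkey pronoun bound across the clause boundary.
Weak reading: every climber c with some packed-rope has at least one packed-rope r such that inspected(c,r) ∧ coiled(c,r).
Per climber: c1:✓  c2:✗  c3:✓  c4:✓
c2 has no witness among its packed-ropes.

False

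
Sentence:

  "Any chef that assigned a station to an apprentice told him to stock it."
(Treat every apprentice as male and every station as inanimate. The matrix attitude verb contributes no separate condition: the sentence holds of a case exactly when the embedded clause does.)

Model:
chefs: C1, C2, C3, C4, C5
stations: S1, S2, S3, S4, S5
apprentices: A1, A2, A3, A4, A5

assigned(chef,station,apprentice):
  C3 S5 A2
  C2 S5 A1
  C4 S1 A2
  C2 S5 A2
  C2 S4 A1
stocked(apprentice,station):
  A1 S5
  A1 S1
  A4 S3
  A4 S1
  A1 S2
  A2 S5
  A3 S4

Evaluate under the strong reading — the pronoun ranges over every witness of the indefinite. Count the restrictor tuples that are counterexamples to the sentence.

"him" takes "an apprentice" as antecedent and "it" takes "a station"; both are donkey pronouns co-varying with the restrictor.
Strong reading: for every (c,s,a) with assigned(c,s,a), stocked(a,s).
Restrictor triples: (C2,S4,A1)→stocked(A1,S4) ✗  (C2,S5,A1)→stocked(A1,S5) ✓  (C2,S5,A2)→stocked(A2,S5) ✓  (C3,S5,A2)→stocked(A2,S5) ✓  (C4,S1,A2)→stocked(A2,S1) ✗
Counterexamples (restrictor triples failing the scope): 2.

2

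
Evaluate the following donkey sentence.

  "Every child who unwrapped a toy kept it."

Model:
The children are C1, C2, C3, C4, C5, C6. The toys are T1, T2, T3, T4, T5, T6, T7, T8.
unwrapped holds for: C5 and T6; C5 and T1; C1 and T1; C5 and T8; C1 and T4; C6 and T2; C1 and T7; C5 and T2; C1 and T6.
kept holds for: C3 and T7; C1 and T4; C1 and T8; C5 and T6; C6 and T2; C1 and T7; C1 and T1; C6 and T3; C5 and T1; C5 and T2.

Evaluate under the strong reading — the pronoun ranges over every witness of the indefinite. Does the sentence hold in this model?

"it" takes "a toy" as antecedent — a donkey pronoun bound across the clause boundary.
Strong reading: for every (c,t) with unwrapped(c,t), kept(c,t).
Restrictor pairs: (C1,T1) ✓  (C1,T4) ✓  (C1,T6) ✗  (C1,T7) ✓  (C5,T1) ✓  (C5,T2) ✓  (C5,T6) ✓  (C5,T8) ✗  (C6,T2) ✓
Counterexample: (C1,T6) is in unwrapped but fails the scope.

False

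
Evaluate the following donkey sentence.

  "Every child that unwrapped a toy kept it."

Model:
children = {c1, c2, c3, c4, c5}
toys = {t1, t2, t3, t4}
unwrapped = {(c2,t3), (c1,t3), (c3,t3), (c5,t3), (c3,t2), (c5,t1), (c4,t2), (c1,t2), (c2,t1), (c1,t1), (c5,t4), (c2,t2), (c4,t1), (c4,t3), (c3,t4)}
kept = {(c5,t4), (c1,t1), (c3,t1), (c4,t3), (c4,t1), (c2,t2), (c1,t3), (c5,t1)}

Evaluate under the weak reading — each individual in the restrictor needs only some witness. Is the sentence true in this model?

"it" takes "a toy" as antecedent — a donkey pronoun bound across the clause boundary.
Weak reading: every child c with some unwrapped-toy has at least one unwrapped-toy t such that kept(c,t).
Per child: c1:✓  c2:✓  c3:✗  c4:✓  c5:✓
c3 has no witness among its unwrapped-toys.

False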